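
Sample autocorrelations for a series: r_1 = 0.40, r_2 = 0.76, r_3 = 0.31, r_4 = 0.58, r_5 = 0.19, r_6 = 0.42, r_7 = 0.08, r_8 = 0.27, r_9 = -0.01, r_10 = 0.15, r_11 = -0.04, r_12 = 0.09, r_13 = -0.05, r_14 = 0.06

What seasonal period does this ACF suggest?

The largest autocorrelation is r_2 = 0.76, with weaker echoes at lags 4 (0.58) and 6 (0.42); the remaining lags stay at or below 0.40.
The dominant spike at lag 2 indicates a seasonal period of 2.

2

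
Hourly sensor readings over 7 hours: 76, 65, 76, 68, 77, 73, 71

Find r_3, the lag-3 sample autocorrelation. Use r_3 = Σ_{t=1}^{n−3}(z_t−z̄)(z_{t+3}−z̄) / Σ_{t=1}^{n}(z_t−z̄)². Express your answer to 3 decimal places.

-0.341

Mean z̄ = (76 + 65 + 76 + 68 + 77 + 73 + 71)/7 = 72.2857
Deviations from mean: 3.7143, -7.2857, 3.7143, -4.2857, 4.7143, 0.7143, -1.2857
Σ(z_t−z̄)(z_{t+3}−z̄) = (-15.9184) + (-34.3469) + (2.6531) + (5.5102) = -42.1020
Denominator Σ(z_t−z̄)² = 123.4286
r_3 = -42.1020 / 123.4286 = -0.341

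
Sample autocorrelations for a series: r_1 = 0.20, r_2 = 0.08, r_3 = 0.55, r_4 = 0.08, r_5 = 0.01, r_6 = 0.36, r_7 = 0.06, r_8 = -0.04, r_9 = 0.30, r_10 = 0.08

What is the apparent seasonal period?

The largest autocorrelation is r_3 = 0.55, with weaker echoes at lags 6 (0.36) and 9 (0.30); the remaining lags stay at or below 0.20. The elevated value at lag 1 (0.20), dropping to 0.08 at lag 2, reflects decaying short-term dependence rather than seasonality.
The dominant spike at lag 3 indicates a seasonal period of 3.

3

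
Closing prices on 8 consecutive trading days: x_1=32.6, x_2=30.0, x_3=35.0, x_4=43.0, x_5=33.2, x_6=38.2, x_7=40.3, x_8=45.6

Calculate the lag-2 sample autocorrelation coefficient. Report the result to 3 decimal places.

Mean x̄ = (32.6 + 30.0 + 35.0 + 43.0 + 33.2 + 38.2 + 40.3 + 45.6)/8 = 37.2375
Numerator Σ_{t=1}^{6}(x_t−x̄)(x_{t+2}−x̄) = -21.0653
Denominator Σ(x_t−x̄)² = 208.6388
r_2 = -21.0653 / 208.6388 = -0.101

-0.101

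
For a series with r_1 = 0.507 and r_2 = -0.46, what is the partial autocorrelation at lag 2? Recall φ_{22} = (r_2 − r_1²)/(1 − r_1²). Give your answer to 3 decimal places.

φ_{22} = (r_2 − r_1²) / (1 − r_1²)
r_1² = (0.507)² = 0.257049
Numerator = -0.46 − 0.2570 = -0.7170; denominator = 1 − 0.2570 = 0.7430
φ_{22} = -0.7170 / 0.7430 = -0.965

-0.965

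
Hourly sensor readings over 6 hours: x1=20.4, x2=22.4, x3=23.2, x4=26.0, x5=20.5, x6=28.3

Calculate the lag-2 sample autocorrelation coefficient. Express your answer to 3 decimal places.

0.227

Mean x̄ = (20.4 + 22.4 + 23.2 + 26.0 + 20.5 + 28.3)/6 = 23.4667
Deviations from mean: -3.0667, -1.0667, -0.2667, 2.5333, -2.9667, 4.8333
Σ(x_t−x̄)(x_{t+2}−x̄) = (0.8178) + (-2.7022) + (0.7911) + (12.2444) = 11.1511
Denominator Σ(x_t−x̄)² = 49.1933
r_2 = 11.1511 / 49.1933 = 0.227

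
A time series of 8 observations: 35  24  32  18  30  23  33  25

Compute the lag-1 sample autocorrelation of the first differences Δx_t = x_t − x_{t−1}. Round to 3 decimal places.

First differences Δx: -11, 8, -14, 12, -7, 10, -8
Mean of differences = -1.4286
Numerator Σ(Δx_t−Δx̄)(Δx_{t+1}−Δx̄) = -591.1837
Denominator Σ(Δx_t−Δx̄)² = 723.7143
r_1(Δx) = -591.1837 / 723.7143 = -0.817

-0.817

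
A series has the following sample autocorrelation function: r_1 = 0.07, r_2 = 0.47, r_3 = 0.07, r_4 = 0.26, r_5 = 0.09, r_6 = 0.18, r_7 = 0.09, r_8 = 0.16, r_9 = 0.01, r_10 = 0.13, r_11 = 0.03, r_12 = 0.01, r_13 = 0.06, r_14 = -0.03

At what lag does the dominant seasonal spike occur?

2

The largest autocorrelation is r_2 = 0.47, with weaker echoes at lags 4 (0.26), 6 (0.18) and 8 (0.16); the remaining lags stay at or below 0.13.
The dominant spike at lag 2 indicates a seasonal period of 2.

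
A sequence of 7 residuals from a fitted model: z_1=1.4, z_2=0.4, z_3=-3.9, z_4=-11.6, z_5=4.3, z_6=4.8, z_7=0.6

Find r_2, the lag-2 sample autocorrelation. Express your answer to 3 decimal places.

Mean z̄ = (1.4 + 0.4 − 3.9 − 11.6 + 4.3 + 4.8 + 0.6)/7 = -0.5714
Deviations from mean: 1.9714, 0.9714, -3.3286, -11.0286, 4.8714, 5.3714, 1.1714
Σ(z_t−z̄)(z_{t+2}−z̄) = (-6.5620) + (-10.7135) + (-16.2149) + (-59.2392) + (5.7065) = -87.0231
Denominator Σ(z_t−z̄)² = 191.4943
r_2 = -87.0231 / 191.4943 = -0.454

-0.454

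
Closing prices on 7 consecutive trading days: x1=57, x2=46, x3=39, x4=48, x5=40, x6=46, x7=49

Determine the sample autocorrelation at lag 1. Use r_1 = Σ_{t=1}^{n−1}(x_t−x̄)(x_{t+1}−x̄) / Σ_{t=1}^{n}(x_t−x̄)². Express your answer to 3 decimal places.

Mean x̄ = (57 + 46 + 39 + 48 + 40 + 46 + 49)/7 = 46.4286
Deviations from mean: 10.5714, -0.4286, -7.4286, 1.5714, -6.4286, -0.4286, 2.5714
Numerator Σ_{t=1}^{6}(x_t−x̄)(x_{t+1}−x̄) = -21.4694
Denominator Σ(x_t−x̄)² = 217.7143
r_1 = -21.4694 / 217.7143 = -0.099

-0.099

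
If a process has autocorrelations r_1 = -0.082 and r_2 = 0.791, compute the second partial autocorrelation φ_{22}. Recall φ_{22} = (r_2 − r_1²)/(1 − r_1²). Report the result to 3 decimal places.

φ_{22} = (r_2 − r_1²) / (1 − r_1²)
r_1² = (-0.082)² = 0.006724
Numerator = 0.791 − 0.0067 = 0.7843; denominator = 1 − 0.0067 = 0.9933
φ_{22} = 0.7843 / 0.9933 = 0.790

0.790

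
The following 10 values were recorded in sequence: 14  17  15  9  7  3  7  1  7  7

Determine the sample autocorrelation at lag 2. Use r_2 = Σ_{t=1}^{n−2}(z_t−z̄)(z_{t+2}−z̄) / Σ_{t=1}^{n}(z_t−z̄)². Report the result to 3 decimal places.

0.359

Mean z̄ = (14 + 17 + 15 + 9 + 7 + 3 + 7 + 1 + 7 + 7)/10 = 8.7000
Numerator Σ_{t=1}^{8}(z_t−z̄)(z_{t+2}−z̄) = 86.2200
Denominator Σ(z_t−z̄)² = 240.1000
r_2 = 86.2200 / 240.1000 = 0.359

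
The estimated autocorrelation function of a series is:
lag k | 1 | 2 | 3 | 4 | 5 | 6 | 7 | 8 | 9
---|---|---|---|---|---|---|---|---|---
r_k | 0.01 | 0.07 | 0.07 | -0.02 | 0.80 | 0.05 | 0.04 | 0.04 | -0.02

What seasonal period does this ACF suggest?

5

The largest autocorrelation is r_5 = 0.80; the remaining lags stay at or below 0.07.
The dominant spike at lag 5 indicates a seasonal period of 5.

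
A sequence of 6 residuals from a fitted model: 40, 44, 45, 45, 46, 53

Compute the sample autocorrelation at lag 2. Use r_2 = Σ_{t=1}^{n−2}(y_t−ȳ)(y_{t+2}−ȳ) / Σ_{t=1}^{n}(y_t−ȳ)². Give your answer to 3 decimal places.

Mean ȳ = (40 + 44 + 45 + 45 + 46 + 53)/6 = 45.5000
Deviations from mean: -5.5000, -1.5000, -0.5000, -0.5000, 0.5000, 7.5000
Σ(y_t−ȳ)(y_{t+2}−ȳ) = (2.7500) + (0.7500) + (-0.2500) + (-3.7500) = -0.5000
Denominator Σ(y_t−ȳ)² = 89.5000
r_2 = -0.5000 / 89.5000 = -0.006

-0.006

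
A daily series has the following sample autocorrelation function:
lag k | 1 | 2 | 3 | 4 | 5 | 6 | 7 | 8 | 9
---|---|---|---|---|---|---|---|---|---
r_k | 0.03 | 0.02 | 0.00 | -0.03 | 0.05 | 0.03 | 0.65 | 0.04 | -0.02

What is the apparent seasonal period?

The largest autocorrelation is r_7 = 0.65; the remaining lags stay at or below 0.05.
The dominant spike at lag 7 indicates a seasonal period of 7.

7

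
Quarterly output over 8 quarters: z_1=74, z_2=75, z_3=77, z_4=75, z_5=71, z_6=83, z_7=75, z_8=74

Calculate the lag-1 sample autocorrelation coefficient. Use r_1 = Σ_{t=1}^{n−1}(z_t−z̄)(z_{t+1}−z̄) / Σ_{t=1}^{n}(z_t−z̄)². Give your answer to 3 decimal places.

Mean z̄ = (74 + 75 + 77 + 75 + 71 + 83 + 75 + 74)/8 = 75.5000
Deviations from mean: -1.5000, -0.5000, 1.5000, -0.5000, -4.5000, 7.5000, -0.5000, -1.5000
Σ(z_t−z̄)(z_{t+1}−z̄) = (0.7500) + (-0.7500) + (-0.7500) + (2.2500) + (-33.7500) + (-3.7500) + (0.7500) = -35.2500
Denominator Σ(z_t−z̄)² = 84.0000
r_1 = -35.2500 / 84.0000 = -0.420

-0.420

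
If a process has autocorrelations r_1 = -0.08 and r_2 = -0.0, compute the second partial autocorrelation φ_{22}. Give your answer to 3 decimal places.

-0.006

φ_{22} = (r_2 − r_1²) / (1 − r_1²)
r_1² = (-0.08)² = 0.0064
Numerator = -0.0 − 0.0064 = -0.0064; denominator = 1 − 0.0064 = 0.9936
φ_{22} = -0.0064 / 0.9936 = -0.006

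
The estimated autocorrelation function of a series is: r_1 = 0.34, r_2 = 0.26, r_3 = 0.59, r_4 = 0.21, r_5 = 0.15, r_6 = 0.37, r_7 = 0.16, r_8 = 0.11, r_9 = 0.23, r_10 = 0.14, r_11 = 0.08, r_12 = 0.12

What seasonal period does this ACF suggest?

3

The largest autocorrelation is r_3 = 0.59, with a weaker echo at lag 6 (0.37); the remaining lags stay at or below 0.34. The elevated value at lag 1 (0.34), dropping to 0.26 at lag 2, reflects decaying short-term dependence rather than seasonality.
The dominant spike at lag 3 indicates a seasonal period of 3.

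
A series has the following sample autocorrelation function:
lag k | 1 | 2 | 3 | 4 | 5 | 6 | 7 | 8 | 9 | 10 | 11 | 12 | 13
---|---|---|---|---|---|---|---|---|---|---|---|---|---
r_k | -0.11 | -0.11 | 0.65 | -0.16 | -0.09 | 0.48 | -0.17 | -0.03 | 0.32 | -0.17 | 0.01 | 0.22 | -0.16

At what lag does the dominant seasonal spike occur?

3

The largest autocorrelation is r_3 = 0.65, with weaker echoes at lags 6 (0.48), 9 (0.32) and 12 (0.22); the remaining lags stay at or below 0.01.
The dominant spike at lag 3 indicates a seasonal period of 3.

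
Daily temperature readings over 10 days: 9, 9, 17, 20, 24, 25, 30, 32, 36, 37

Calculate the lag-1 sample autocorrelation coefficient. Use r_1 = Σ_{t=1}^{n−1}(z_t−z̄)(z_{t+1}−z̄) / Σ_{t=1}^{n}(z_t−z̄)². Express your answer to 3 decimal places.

0.715

Mean z̄ = (9 + 9 + 17 + 20 + 24 + 25 + 30 + 32 + 36 + 37)/10 = 23.9000
Numerator Σ_{t=1}^{9}(z_t−z̄)(z_{t+1}−z̄) = 664.0900
Denominator Σ(z_t−z̄)² = 928.9000
r_1 = 664.0900 / 928.9000 = 0.715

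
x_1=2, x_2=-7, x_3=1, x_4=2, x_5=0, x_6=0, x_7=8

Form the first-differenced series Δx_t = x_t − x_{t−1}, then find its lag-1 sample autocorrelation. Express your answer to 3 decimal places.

First differences Δx: -9, 8, 1, -2, 0, 8
Mean of differences = 1.0000
Numerator Σ(Δx_t−Δx̄)(Δx_{t+1}−Δx̄) = -74.0000
Denominator Σ(Δx_t−Δx̄)² = 208.0000
r_1(Δx) = -74.0000 / 208.0000 = -0.356

-0.356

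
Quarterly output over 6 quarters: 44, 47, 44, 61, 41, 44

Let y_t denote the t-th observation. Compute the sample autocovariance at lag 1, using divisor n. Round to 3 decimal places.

-17.866

Mean ȳ = (44 + 47 + 44 + 61 + 41 + 44)/6 = 46.8333
Σ_{t=1}^{5}(y_t−ȳ)(y_{t+1}−ȳ) = -107.1944
γ_1 = -107.1944 / 6 = -17.866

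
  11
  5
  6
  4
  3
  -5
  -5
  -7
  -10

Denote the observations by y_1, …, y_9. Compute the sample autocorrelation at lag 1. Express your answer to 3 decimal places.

Mean ȳ = (11 + 5 + 6 + 4 + 3 − 5 − 5 − 7 − 10)/9 = 0.2222
Numerator Σ_{t=1}^{8}(y_t−ȳ)(y_{t+1}−ȳ) = 235.7284
Denominator Σ(y_t−ȳ)² = 405.5556
r_1 = 235.7284 / 405.5556 = 0.581

0.581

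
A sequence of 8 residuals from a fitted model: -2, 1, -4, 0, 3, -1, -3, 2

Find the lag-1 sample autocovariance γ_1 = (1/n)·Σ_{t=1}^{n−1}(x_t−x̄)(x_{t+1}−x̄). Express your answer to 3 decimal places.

Mean x̄ = (-2 + 1 − 4 + 0 + 3 − 1 − 3 + 2)/8 = -0.5000
Deviations: -1.5000, 1.5000, -3.5000, 0.5000, 3.5000, -0.5000, -2.5000, 2.5000
Σ_{t=1}^{7}(x_t−x̄)(x_{t+1}−x̄) = -14.2500
γ_1 = -14.2500 / 8 = -1.781

-1.781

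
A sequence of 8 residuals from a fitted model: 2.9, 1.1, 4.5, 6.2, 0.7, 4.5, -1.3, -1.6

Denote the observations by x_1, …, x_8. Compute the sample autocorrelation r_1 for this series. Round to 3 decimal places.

Mean x̄ = (2.9 + 1.1 + 4.5 + 6.2 + 0.7 + 4.5 − 1.3 − 1.6)/8 = 2.1250
Numerator Σ_{t=1}^{7}(x_t−x̄)(x_{t+1}−x̄) = 1.8819
Denominator Σ(x_t−x̄)² = 57.1750
r_1 = 1.8819 / 57.1750 = 0.033

0.033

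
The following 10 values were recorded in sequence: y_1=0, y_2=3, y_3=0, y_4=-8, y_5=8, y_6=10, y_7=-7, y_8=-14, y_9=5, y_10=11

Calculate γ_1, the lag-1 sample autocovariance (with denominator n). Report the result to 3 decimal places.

3.076

Mean ȳ = (0 + 3 + 0 − 8 + 8 + 10 − 7 − 14 + 5 + 11)/10 = 0.8000
Σ_{t=1}^{9}(y_t−ȳ)(y_{t+1}−ȳ) = 30.7600
γ_1 = 30.7600 / 10 = 3.076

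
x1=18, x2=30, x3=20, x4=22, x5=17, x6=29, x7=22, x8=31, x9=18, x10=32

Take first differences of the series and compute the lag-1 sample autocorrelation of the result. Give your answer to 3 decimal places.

First differences Δx: 12, -10, 2, -5, 12, -7, 9, -13, 14
Mean of differences = 1.5556
Numerator Σ(Δx_t−Δx̄)(Δx_{t+1}−Δx̄) = -639.7531
Denominator Σ(Δx_t−Δx̄)² = 890.2222
r_1(Δx) = -639.7531 / 890.2222 = -0.719

-0.719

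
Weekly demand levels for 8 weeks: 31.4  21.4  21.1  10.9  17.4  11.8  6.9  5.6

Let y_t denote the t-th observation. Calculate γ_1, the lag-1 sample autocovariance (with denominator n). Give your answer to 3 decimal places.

25.410

Mean ȳ = (31.4 + 21.4 + 21.1 + 10.9 + 17.4 + 11.8 + 6.9 + 5.6)/8 = 15.8125
Σ_{t=1}^{7}(y_t−ȳ)(y_{t+1}−ȳ) = 203.2761
γ_1 = 203.2761 / 8 = 25.410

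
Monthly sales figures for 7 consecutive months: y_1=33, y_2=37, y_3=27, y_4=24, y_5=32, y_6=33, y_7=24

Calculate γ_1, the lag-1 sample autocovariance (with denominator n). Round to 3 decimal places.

Mean ȳ = (33 + 37 + 27 + 24 + 32 + 33 + 24)/7 = 30.0000
Σ_{t=1}^{6}(y_t−ȳ)(y_{t+1}−ȳ) = -6.0000
γ_1 = -6.0000 / 7 = -0.857

-0.857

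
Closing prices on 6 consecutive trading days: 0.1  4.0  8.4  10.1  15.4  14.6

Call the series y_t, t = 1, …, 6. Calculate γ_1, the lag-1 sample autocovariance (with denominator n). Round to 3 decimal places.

15.018

Mean ȳ = (0.1 + 4.0 + 8.4 + 10.1 + 15.4 + 14.6)/6 = 8.7667
Σ_{t=1}^{5}(y_t−ȳ)(y_{t+1}−ȳ) = 90.1089
γ_1 = 90.1089 / 6 = 15.018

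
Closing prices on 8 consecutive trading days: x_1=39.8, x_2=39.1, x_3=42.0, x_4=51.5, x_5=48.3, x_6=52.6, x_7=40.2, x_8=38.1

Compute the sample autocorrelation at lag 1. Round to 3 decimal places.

0.307

Mean x̄ = (39.8 + 39.1 + 42.0 + 51.5 + 48.3 + 52.6 + 40.2 + 38.1)/8 = 43.9500
Deviations from mean: -4.1500, -4.8500, -1.9500, 7.5500, 4.3500, 8.6500, -3.7500, -5.8500
Σ(x_t−x̄)(x_{t+1}−x̄) = (20.1275) + (9.4575) + (-14.7225) + (32.8425) + (37.6275) + (-32.4375) + (21.9375) = 74.8325
Denominator Σ(x_t−x̄)² = 243.5800
r_1 = 74.8325 / 243.5800 = 0.307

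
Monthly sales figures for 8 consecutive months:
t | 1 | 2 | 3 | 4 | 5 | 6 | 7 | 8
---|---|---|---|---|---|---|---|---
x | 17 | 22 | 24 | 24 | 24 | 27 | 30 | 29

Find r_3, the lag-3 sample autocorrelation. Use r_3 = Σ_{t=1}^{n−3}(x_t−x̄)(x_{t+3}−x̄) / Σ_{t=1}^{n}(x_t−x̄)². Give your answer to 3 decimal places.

Mean x̄ = (17 + 22 + 24 + 24 + 24 + 27 + 30 + 29)/8 = 24.6250
Deviations from mean: -7.6250, -2.6250, -0.6250, -0.6250, -0.6250, 2.3750, 5.3750, 4.3750
Numerator Σ_{t=1}^{5}(x_t−x̄)(x_{t+3}−x̄) = -1.1719
Denominator Σ(x_t−x̄)² = 119.8750
r_3 = -1.1719 / 119.8750 = -0.010

-0.010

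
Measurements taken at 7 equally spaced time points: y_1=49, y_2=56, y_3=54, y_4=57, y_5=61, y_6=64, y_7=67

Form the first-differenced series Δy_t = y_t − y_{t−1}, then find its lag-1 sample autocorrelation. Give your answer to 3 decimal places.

-0.476

First differences Δy: 7, -2, 3, 4, 3, 3
Mean of differences = 3.0000
Numerator Σ(Δy_t−Δȳ)(Δy_{t+1}−Δȳ) = -20.0000
Denominator Σ(Δy_t−Δȳ)² = 42.0000
r_1(Δy) = -20.0000 / 42.0000 = -0.476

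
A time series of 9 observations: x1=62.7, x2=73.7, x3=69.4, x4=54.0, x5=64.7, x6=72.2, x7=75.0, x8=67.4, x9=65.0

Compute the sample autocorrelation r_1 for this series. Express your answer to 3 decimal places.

0.050

Mean x̄ = (62.7 + 73.7 + 69.4 + 54.0 + 64.7 + 72.2 + 75.0 + 67.4 + 65.0)/9 = 67.1222
Numerator Σ_{t=1}^{8}(x_t−x̄)(x_{t+1}−x̄) = 17.0906
Denominator Σ(x_t−x̄)² = 338.4956
r_1 = 17.0906 / 338.4956 = 0.050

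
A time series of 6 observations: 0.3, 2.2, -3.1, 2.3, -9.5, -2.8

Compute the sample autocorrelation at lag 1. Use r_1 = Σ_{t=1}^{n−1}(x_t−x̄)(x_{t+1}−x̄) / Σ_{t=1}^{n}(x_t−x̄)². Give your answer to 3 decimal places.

Mean x̄ = (0.3 + 2.2 − 3.1 + 2.3 − 9.5 − 2.8)/6 = -1.7667
Deviations from mean: 2.0667, 3.9667, -1.3333, 4.0667, -7.7333, -1.0333
Numerator Σ_{t=1}^{5}(x_t−x̄)(x_{t+1}−x̄) = -25.9711
Denominator Σ(x_t−x̄)² = 99.1933
r_1 = -25.9711 / 99.1933 = -0.262

-0.262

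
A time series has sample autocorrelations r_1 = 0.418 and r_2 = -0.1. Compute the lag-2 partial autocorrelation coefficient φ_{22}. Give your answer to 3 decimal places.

φ_{22} = (r_2 − r_1²) / (1 − r_1²)
r_1² = (0.418)² = 0.174724
Numerator = -0.1 − 0.1747 = -0.2747; denominator = 1 − 0.1747 = 0.8253
φ_{22} = -0.2747 / 0.8253 = -0.333

-0.333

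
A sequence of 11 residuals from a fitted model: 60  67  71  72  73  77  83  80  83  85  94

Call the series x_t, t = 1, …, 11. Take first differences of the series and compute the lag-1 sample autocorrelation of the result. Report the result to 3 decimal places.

First differences Δx: 7, 4, 1, 1, 4, 6, -3, 3, 2, 9
Mean of differences = 3.4000
Numerator Σ(Δx_t−Δx̄)(Δx_{t+1}−Δx̄) = -14.7600
Denominator Σ(Δx_t−Δx̄)² = 106.4000
r_1(Δx) = -14.7600 / 106.4000 = -0.139

-0.139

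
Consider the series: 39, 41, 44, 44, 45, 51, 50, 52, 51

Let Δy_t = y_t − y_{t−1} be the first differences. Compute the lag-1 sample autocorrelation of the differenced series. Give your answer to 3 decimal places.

First differences Δy: 2, 3, 0, 1, 6, -1, 2, -1
Mean of differences = 1.5000
Numerator Σ(Δy_t−Δȳ)(Δy_{t+1}−Δȳ) = -16.7500
Denominator Σ(Δy_t−Δȳ)² = 38.0000
r_1(Δy) = -16.7500 / 38.0000 = -0.441

-0.441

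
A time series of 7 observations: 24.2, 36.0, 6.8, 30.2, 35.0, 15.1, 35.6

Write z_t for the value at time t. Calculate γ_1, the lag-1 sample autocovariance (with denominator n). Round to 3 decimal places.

Mean z̄ = (24.2 + 36.0 + 6.8 + 30.2 + 35.0 + 15.1 + 35.6)/7 = 26.1286
Σ_{t=1}^{6}(z_t−z̄)(z_{t+1}−z̄) = -454.7094
γ_1 = -454.7094 / 7 = -64.958

-64.958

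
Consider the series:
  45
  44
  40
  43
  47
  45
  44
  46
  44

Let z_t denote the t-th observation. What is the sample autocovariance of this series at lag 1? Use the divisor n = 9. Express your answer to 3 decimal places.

Mean z̄ = (45 + 44 + 40 + 43 + 47 + 45 + 44 + 46 + 44)/9 = 44.2222
Σ_{t=1}^{8}(z_t−z̄)(z_{t+1}−z̄) = 3.7284
γ_1 = 3.7284 / 9 = 0.414

0.414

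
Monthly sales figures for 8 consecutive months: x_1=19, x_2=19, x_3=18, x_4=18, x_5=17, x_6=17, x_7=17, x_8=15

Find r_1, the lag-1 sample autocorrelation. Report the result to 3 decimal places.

Mean x̄ = (19 + 19 + 18 + 18 + 17 + 17 + 17 + 15)/8 = 17.5000
Deviations from mean: 1.5000, 1.5000, 0.5000, 0.5000, -0.5000, -0.5000, -0.5000, -2.5000
Σ(x_t−x̄)(x_{t+1}−x̄) = (2.2500) + (0.7500) + (0.2500) + (-0.2500) + (0.2500) + (0.2500) + (1.2500) = 4.7500
Denominator Σ(x_t−x̄)² = 12.0000
r_1 = 4.7500 / 12.0000 = 0.396

0.396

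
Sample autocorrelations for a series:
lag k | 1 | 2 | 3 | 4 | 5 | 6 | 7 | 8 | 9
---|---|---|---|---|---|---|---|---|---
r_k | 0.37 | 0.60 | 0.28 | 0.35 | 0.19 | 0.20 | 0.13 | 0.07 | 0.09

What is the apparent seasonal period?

2

The largest autocorrelation is r_2 = 0.60; the remaining lags stay at or below 0.37.
The dominant spike at lag 2 indicates a seasonal period of 2.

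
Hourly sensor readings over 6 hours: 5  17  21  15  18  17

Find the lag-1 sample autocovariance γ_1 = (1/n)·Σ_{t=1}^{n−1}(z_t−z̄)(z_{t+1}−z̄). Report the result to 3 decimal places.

Mean z̄ = (5 + 17 + 21 + 15 + 18 + 17)/6 = 15.5000
Σ_{t=1}^{5}(z_t−z̄)(z_{t+1}−z̄) = -7.7500
γ_1 = -7.7500 / 6 = -1.292

-1.292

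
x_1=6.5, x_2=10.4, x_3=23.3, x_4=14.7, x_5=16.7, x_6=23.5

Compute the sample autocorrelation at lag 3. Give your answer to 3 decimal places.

0.271

Mean x̄ = (6.5 + 10.4 + 23.3 + 14.7 + 16.7 + 23.5)/6 = 15.8500
Σ(x_t−x̄)(x_{t+3}−x̄) = (10.7525) + (-4.6325) + (56.9925) = 63.1125
Denominator Σ(x_t−x̄)² = 233.1950
r_3 = 63.1125 / 233.1950 = 0.271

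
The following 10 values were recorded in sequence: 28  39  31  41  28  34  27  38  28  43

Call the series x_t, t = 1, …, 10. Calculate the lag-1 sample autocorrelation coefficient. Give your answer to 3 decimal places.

Mean x̄ = (28 + 39 + 31 + 41 + 28 + 34 + 27 + 38 + 28 + 43)/10 = 33.7000
Numerator Σ_{t=1}^{9}(x_t−x̄)(x_{t+1}−x̄) = -215.8900
Denominator Σ(x_t−x̄)² = 336.1000
r_1 = -215.8900 / 336.1000 = -0.642

-0.642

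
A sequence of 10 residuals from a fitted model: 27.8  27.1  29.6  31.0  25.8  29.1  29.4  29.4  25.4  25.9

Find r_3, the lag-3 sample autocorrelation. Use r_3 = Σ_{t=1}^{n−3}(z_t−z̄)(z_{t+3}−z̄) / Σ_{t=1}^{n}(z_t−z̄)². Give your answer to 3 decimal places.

Mean z̄ = (27.8 + 27.1 + 29.6 + 31.0 + 25.8 + 29.1 + 29.4 + 29.4 + 25.4 + 25.9)/10 = 28.0500
Σ(z_t−z̄)(z_{t+3}−z̄) = (-0.7375) + (2.1375) + (1.6275) + (3.9825) + (-3.0375) + (-2.7825) + (-2.9025) = -1.7125
Denominator Σ(z_t−z̄)² = 33.5250
r_3 = -1.7125 / 33.5250 = -0.051

-0.051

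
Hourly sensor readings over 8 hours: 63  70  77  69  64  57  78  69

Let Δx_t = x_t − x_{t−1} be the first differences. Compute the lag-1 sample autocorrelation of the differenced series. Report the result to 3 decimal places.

-0.366

First differences Δx: 7, 7, -8, -5, -7, 21, -9
Mean of differences = 0.8571
Numerator Σ(Δx_t−Δx̄)(Δx_{t+1}−Δx̄) = -275.5918
Denominator Σ(Δx_t−Δx̄)² = 752.8571
r_1(Δx) = -275.5918 / 752.8571 = -0.366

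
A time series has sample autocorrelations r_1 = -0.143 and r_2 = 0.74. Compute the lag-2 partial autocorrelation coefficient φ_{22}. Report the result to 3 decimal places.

φ_{22} = (r_2 − r_1²) / (1 − r_1²)
r_1² = (-0.143)² = 0.020449
Numerator = 0.74 − 0.0204 = 0.7196; denominator = 1 − 0.0204 = 0.9796
φ_{22} = 0.7196 / 0.9796 = 0.735

0.735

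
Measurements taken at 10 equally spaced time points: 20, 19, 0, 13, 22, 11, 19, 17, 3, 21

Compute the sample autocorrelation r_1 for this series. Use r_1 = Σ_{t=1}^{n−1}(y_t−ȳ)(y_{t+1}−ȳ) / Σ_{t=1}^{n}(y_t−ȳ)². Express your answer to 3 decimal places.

-0.308

Mean ȳ = (20 + 19 + 0 + 13 + 22 + 11 + 19 + 17 + 3 + 21)/10 = 14.5000
Numerator Σ_{t=1}^{9}(y_t−ȳ)(y_{t+1}−ȳ) = -164.2500
Denominator Σ(y_t−ȳ)² = 532.5000
r_1 = -164.2500 / 532.5000 = -0.308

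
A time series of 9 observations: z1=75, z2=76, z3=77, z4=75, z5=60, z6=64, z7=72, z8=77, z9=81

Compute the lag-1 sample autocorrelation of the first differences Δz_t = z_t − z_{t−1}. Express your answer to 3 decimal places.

0.172

First differences Δz: 1, 1, -2, -15, 4, 8, 5, 4
Mean of differences = 0.7500
Numerator Σ(Δz_t−Δz̄)(Δz_{t+1}−Δz̄) = 59.6875
Denominator Σ(Δz_t−Δz̄)² = 347.5000
r_1(Δz) = 59.6875 / 347.5000 = 0.172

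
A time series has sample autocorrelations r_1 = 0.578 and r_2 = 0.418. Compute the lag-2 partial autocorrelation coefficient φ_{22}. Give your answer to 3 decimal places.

0.126

φ_{22} = (r_2 − r_1²) / (1 − r_1²)
r_1² = (0.578)² = 0.334084
Numerator = 0.418 − 0.3341 = 0.0839; denominator = 1 − 0.3341 = 0.6659
φ_{22} = 0.0839 / 0.6659 = 0.126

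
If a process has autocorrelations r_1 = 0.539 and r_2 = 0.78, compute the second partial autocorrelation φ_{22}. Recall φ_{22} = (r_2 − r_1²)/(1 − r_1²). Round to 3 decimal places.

φ_{22} = (r_2 − r_1²) / (1 − r_1²)
r_1² = (0.539)² = 0.290521
Numerator = 0.78 − 0.2905 = 0.4895; denominator = 1 − 0.2905 = 0.7095
φ_{22} = 0.4895 / 0.7095 = 0.690

0.690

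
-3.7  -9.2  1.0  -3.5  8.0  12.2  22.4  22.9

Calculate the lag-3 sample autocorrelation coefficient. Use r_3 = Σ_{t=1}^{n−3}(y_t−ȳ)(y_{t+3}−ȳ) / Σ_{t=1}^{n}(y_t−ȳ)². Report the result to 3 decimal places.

-0.086

Mean ȳ = (-3.7 − 9.2 + 1.0 − 3.5 + 8.0 + 12.2 + 22.4 + 22.9)/8 = 6.2625
Σ(y_t−ȳ)(y_{t+3}−ȳ) = (97.2589) + (-26.8661) + (-31.2461) + (-157.5423) + (28.9077) = -89.4880
Denominator Σ(y_t−ȳ)² = 1036.8388
r_3 = -89.4880 / 1036.8388 = -0.086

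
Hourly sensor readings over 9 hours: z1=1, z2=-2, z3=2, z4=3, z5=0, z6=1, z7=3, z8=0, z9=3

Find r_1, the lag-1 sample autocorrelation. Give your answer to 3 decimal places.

Mean z̄ = (1 − 2 + 2 + 3 + 0 + 1 + 3 + 0 + 3)/9 = 1.2222
Numerator Σ_{t=1}^{8}(z_t−z̄)(z_{t+1}−z̄) = -7.0494
Denominator Σ(z_t−z̄)² = 23.5556
r_1 = -7.0494 / 23.5556 = -0.299

-0.299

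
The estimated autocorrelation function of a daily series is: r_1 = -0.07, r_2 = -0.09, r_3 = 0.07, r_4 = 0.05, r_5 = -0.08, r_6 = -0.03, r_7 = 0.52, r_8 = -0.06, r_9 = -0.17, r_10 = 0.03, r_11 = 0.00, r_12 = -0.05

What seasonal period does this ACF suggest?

The largest autocorrelation is r_7 = 0.52; the remaining lags stay at or below 0.07.
The dominant spike at lag 7 indicates a seasonal period of 7.

7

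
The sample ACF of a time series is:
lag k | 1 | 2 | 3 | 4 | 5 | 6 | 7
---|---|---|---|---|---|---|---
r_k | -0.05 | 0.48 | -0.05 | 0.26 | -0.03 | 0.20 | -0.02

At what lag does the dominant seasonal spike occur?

2

The largest autocorrelation is r_2 = 0.48, with weaker echoes at lags 4 (0.26) and 6 (0.20); the remaining lags stay at or below -0.02.
The dominant spike at lag 2 indicates a seasonal period of 2.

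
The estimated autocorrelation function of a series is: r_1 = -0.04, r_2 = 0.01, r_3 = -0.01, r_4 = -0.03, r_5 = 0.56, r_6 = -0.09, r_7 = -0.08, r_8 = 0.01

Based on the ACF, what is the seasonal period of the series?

The largest autocorrelation is r_5 = 0.56; the remaining lags stay at or below 0.01.
The dominant spike at lag 5 indicates a seasonal period of 5.

5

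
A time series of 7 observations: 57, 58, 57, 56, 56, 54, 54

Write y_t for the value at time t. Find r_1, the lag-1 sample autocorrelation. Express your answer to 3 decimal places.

0.571

Mean ȳ = (57 + 58 + 57 + 56 + 56 + 54 + 54)/7 = 56.0000
Deviations from mean: 1.0000, 2.0000, 1.0000, 0.0000, 0.0000, -2.0000, -2.0000
Numerator Σ_{t=1}^{6}(y_t−ȳ)(y_{t+1}−ȳ) = 8.0000
Denominator Σ(y_t−ȳ)² = 14.0000
r_1 = 8.0000 / 14.0000 = 0.571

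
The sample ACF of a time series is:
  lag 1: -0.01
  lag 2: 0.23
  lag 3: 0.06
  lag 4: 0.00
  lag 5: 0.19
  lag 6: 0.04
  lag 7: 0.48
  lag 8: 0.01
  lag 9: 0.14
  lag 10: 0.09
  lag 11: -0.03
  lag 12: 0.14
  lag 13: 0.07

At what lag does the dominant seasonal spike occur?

The largest autocorrelation is r_7 = 0.48; the remaining lags stay at or below 0.23.
The dominant spike at lag 7 indicates a seasonal period of 7.

7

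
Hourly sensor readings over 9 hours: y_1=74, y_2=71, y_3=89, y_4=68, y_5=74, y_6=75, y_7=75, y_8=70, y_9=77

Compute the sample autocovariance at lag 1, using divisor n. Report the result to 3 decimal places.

Mean ȳ = (74 + 71 + 89 + 68 + 74 + 75 + 75 + 70 + 77)/9 = 74.7778
Σ_{t=1}^{8}(y_t−ȳ)(y_{t+1}−ȳ) = -153.7160
γ_1 = -153.7160 / 9 = -17.080

-17.080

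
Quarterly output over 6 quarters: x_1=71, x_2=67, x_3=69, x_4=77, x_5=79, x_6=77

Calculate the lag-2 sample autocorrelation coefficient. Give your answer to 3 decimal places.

-0.196

Mean x̄ = (71 + 67 + 69 + 77 + 79 + 77)/6 = 73.3333
Numerator Σ_{t=1}^{4}(x_t−x̄)(x_{t+2}−x̄) = -24.2222
Denominator Σ(x_t−x̄)² = 123.3333
r_2 = -24.2222 / 123.3333 = -0.196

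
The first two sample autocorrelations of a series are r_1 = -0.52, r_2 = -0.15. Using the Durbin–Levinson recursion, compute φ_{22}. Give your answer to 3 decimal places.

-0.576

φ_{22} = (r_2 − r_1²) / (1 − r_1²)
r_1² = (-0.52)² = 0.2704
Numerator = -0.15 − 0.2704 = -0.4204; denominator = 1 − 0.2704 = 0.7296
φ_{22} = -0.4204 / 0.7296 = -0.576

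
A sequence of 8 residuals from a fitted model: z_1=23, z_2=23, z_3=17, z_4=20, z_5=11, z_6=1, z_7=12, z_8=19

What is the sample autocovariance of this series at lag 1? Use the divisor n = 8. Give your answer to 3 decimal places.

19.992

Mean z̄ = (23 + 23 + 17 + 20 + 11 + 1 + 12 + 19)/8 = 15.7500
Σ_{t=1}^{7}(z_t−z̄)(z_{t+1}−z̄) = 159.9375
γ_1 = 159.9375 / 8 = 19.992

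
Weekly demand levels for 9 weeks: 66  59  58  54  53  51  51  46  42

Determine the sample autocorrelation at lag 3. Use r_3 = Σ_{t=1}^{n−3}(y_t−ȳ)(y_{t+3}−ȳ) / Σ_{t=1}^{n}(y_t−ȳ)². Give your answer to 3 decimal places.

Mean ȳ = (66 + 59 + 58 + 54 + 53 + 51 + 51 + 46 + 42)/9 = 53.3333
Σ(y_t−ȳ)(y_{t+3}−ȳ) = (8.4444) + (-1.8889) + (-10.8889) + (-1.5556) + (2.4444) + (26.4444) = 23.0000
Denominator Σ(y_t−ȳ)² = 408.0000
r_3 = 23.0000 / 408.0000 = 0.056

0.056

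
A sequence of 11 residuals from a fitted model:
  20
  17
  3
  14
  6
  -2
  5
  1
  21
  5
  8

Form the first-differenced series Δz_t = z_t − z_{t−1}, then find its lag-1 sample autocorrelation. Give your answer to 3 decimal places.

-0.585

First differences Δz: -3, -14, 11, -8, -8, 7, -4, 20, -16, 3
Mean of differences = -1.2000
Numerator Σ(Δz_t−Δz̄)(Δz_{t+1}−Δz̄) = -683.8400
Denominator Σ(Δz_t−Δz̄)² = 1169.6000
r_1(Δz) = -683.8400 / 1169.6000 = -0.585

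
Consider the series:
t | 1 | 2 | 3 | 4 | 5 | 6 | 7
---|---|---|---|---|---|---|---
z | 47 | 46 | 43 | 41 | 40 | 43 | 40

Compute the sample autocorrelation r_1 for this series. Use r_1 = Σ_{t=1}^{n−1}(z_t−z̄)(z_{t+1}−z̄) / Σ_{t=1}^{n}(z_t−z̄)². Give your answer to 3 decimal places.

0.378

Mean z̄ = (47 + 46 + 43 + 41 + 40 + 43 + 40)/7 = 42.8571
Deviations from mean: 4.1429, 3.1429, 0.1429, -1.8571, -2.8571, 0.1429, -2.8571
Σ(z_t−z̄)(z_{t+1}−z̄) = (13.0204) + (0.4490) + (-0.2653) + (5.3061) + (-0.4082) + (-0.4082) = 17.6939
Denominator Σ(z_t−z̄)² = 46.8571
r_1 = 17.6939 / 46.8571 = 0.378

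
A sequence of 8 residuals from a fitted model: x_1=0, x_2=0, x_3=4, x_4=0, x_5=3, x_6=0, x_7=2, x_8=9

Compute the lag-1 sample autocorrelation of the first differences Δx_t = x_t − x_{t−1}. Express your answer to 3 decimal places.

First differences Δx: 0, 4, -4, 3, -3, 2, 7
Mean of differences = 1.2857
Numerator Σ(Δx_t−Δx̄)(Δx_{t+1}−Δx̄) = -33.2245
Denominator Σ(Δx_t−Δx̄)² = 91.4286
r_1(Δx) = -33.2245 / 91.4286 = -0.363

-0.363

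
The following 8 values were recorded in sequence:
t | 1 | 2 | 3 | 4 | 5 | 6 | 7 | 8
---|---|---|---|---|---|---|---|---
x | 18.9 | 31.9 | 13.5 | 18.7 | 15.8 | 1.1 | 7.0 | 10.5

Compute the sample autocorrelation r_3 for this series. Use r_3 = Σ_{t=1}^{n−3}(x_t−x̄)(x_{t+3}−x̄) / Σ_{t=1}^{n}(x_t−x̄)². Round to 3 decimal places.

Mean x̄ = (18.9 + 31.9 + 13.5 + 18.7 + 15.8 + 1.1 + 7.0 + 10.5)/8 = 14.6750
Deviations from mean: 4.2250, 17.2250, -1.1750, 4.0250, 1.1250, -13.5750, -7.6750, -4.1750
Σ(x_t−x̄)(x_{t+3}−x̄) = (17.0056) + (19.3781) + (15.9506) + (-30.8919) + (-4.6969) = 16.7456
Denominator Σ(x_t−x̄)² = 594.0150
r_3 = 16.7456 / 594.0150 = 0.028

0.028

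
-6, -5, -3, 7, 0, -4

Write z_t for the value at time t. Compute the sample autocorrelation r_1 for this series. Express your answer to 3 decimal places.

0.164

Mean z̄ = (-6 − 5 − 3 + 7 + 0 − 4)/6 = -1.8333
Deviations from mean: -4.1667, -3.1667, -1.1667, 8.8333, 1.8333, -2.1667
Σ(z_t−z̄)(z_{t+1}−z̄) = (13.1944) + (3.6944) + (-10.3056) + (16.1944) + (-3.9722) = 18.8056
Denominator Σ(z_t−z̄)² = 114.8333
r_1 = 18.8056 / 114.8333 = 0.164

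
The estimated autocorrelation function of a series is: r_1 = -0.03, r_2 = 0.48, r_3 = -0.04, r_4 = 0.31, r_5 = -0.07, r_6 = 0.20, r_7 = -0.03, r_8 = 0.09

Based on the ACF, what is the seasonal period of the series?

2

The largest autocorrelation is r_2 = 0.48, with weaker echoes at lags 4 (0.31) and 6 (0.20); the remaining lags stay at or below 0.09.
The dominant spike at lag 2 indicates a seasonal period of 2.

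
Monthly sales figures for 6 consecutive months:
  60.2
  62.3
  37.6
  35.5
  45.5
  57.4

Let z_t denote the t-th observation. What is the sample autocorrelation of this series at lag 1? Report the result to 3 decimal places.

0.259

Mean z̄ = (60.2 + 62.3 + 37.6 + 35.5 + 45.5 + 57.4)/6 = 49.7500
Deviations from mean: 10.4500, 12.5500, -12.1500, -14.2500, -4.2500, 7.6500
Numerator Σ_{t=1}^{5}(z_t−z̄)(z_{t+1}−z̄) = 179.8525
Denominator Σ(z_t−z̄)² = 693.9750
r_1 = 179.8525 / 693.9750 = 0.259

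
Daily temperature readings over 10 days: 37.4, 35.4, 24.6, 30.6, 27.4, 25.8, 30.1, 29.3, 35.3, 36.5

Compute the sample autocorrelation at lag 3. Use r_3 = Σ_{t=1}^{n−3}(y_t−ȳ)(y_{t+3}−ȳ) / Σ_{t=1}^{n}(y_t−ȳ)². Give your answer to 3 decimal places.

Mean ȳ = (37.4 + 35.4 + 24.6 + 30.6 + 27.4 + 25.8 + 30.1 + 29.3 + 35.3 + 36.5)/10 = 31.2400
Σ(y_t−ȳ)(y_{t+3}−ȳ) = (-3.9424) + (-15.9744) + (36.1216) + (0.7296) + (7.4496) + (-22.0864) + (-5.9964) = -3.6988
Denominator Σ(y_t−ȳ)² = 193.3040
r_3 = -3.6988 / 193.3040 = -0.019

-0.019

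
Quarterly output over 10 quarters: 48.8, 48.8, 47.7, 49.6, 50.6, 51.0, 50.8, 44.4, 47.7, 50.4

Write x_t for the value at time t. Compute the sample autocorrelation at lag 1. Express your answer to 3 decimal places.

Mean x̄ = (48.8 + 48.8 + 47.7 + 49.6 + 50.6 + 51.0 + 50.8 + 44.4 + 47.7 + 50.4)/10 = 48.9800
Numerator Σ_{t=1}^{9}(x_t−x̄)(x_{t+1}−x̄) = 3.1316
Denominator Σ(x_t−x̄)² = 36.7360
r_1 = 3.1316 / 36.7360 = 0.085

0.085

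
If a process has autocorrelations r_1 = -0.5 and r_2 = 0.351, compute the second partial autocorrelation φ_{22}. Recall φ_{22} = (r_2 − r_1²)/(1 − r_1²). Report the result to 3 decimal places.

φ_{22} = (r_2 − r_1²) / (1 − r_1²)
r_1² = (-0.5)² = 0.25
Numerator = 0.351 − 0.2500 = 0.1010; denominator = 1 − 0.2500 = 0.7500
φ_{22} = 0.1010 / 0.7500 = 0.135

0.135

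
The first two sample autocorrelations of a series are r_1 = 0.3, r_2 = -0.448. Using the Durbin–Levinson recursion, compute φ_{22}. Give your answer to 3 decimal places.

φ_{22} = (r_2 − r_1²) / (1 − r_1²)
r_1² = (0.3)² = 0.09
Numerator = -0.448 − 0.0900 = -0.5380; denominator = 1 − 0.0900 = 0.9100
φ_{22} = -0.5380 / 0.9100 = -0.591

-0.591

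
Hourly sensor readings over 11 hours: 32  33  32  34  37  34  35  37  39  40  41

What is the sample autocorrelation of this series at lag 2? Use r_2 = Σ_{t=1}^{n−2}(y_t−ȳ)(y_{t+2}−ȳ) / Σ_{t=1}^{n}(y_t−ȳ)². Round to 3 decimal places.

0.337

Mean ȳ = (32 + 33 + 32 + 34 + 37 + 34 + 35 + 37 + 39 + 40 + 41)/11 = 35.8182
Numerator Σ_{t=1}^{9}(y_t−ȳ)(y_{t+2}−ȳ) = 34.2066
Denominator Σ(y_t−ȳ)² = 101.6364
r_2 = 34.2066 / 101.6364 = 0.337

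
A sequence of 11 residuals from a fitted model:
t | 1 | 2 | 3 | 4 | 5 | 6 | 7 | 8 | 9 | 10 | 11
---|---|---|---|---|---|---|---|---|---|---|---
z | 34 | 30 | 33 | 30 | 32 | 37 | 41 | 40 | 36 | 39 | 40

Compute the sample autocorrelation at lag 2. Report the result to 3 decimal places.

Mean z̄ = (34 + 30 + 33 + 30 + 32 + 37 + 41 + 40 + 36 + 39 + 40)/11 = 35.6364
Numerator Σ_{t=1}^{9}(z_t−z̄)(z_{t+2}−z̄) = 42.6446
Denominator Σ(z_t−z̄)² = 166.5455
r_2 = 42.6446 / 166.5455 = 0.256

0.256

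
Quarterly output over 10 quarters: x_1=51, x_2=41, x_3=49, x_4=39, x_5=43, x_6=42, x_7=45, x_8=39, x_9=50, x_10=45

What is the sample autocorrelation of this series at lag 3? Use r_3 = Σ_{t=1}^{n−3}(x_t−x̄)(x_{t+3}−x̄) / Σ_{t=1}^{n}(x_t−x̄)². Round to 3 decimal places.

Mean x̄ = (51 + 41 + 49 + 39 + 43 + 42 + 45 + 39 + 50 + 45)/10 = 44.4000
Numerator Σ_{t=1}^{7}(x_t−x̄)(x_{t+3}−x̄) = -50.6800
Denominator Σ(x_t−x̄)² = 174.4000
r_3 = -50.6800 / 174.4000 = -0.291

-0.291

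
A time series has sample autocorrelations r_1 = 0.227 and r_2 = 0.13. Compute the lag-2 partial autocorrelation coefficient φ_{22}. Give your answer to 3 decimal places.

0.083

φ_{22} = (r_2 − r_1²) / (1 − r_1²)
r_1² = (0.227)² = 0.051529
Numerator = 0.13 − 0.0515 = 0.0785; denominator = 1 − 0.0515 = 0.9485
φ_{22} = 0.0785 / 0.9485 = 0.083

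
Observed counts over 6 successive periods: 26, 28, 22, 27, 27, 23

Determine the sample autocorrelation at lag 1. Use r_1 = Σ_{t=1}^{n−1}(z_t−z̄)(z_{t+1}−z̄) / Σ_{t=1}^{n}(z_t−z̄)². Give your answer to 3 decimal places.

Mean z̄ = (26 + 28 + 22 + 27 + 27 + 23)/6 = 25.5000
Deviations from mean: 0.5000, 2.5000, -3.5000, 1.5000, 1.5000, -2.5000
Numerator Σ_{t=1}^{5}(z_t−z̄)(z_{t+1}−z̄) = -14.2500
Denominator Σ(z_t−z̄)² = 29.5000
r_1 = -14.2500 / 29.5000 = -0.483

-0.483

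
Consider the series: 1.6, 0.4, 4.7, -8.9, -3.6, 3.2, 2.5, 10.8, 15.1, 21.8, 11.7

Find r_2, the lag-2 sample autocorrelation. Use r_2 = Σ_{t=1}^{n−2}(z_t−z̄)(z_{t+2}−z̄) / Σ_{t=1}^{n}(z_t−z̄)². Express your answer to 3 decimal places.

0.321

Mean z̄ = (1.6 + 0.4 + 4.7 − 8.9 − 3.6 + 3.2 + 2.5 + 10.8 + 15.1 + 21.8 + 11.7)/11 = 5.3909
Numerator Σ_{t=1}^{9}(z_t−z̄)(z_{t+2}−z̄) = 247.5526
Denominator Σ(z_t−z̄)² = 770.5691
r_2 = 247.5526 / 770.5691 = 0.321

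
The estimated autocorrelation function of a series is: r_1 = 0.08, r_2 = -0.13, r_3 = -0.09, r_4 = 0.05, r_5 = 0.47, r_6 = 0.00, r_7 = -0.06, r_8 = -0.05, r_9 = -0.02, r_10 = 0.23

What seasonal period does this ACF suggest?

5

The largest autocorrelation is r_5 = 0.47, with a weaker echo at lag 10 (0.23); the remaining lags stay at or below 0.08.
The dominant spike at lag 5 indicates a seasonal period of 5.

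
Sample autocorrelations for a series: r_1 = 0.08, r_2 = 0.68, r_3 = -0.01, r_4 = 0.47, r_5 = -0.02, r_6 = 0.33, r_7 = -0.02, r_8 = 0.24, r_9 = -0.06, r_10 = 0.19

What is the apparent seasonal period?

2

The largest autocorrelation is r_2 = 0.68, with weaker echoes at lags 4 (0.47), 6 (0.33), 8 (0.24) and 10 (0.19); the remaining lags stay at or below 0.08.
The dominant spike at lag 2 indicates a seasonal period of 2.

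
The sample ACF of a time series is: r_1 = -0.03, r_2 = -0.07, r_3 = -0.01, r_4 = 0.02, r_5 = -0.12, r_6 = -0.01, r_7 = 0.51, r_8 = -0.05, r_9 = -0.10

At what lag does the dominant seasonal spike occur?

7

The largest autocorrelation is r_7 = 0.51; the remaining lags stay at or below 0.02.
The dominant spike at lag 7 indicates a seasonal period of 7.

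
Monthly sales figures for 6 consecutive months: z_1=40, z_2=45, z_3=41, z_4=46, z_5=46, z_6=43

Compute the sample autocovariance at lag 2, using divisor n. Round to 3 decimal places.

0.833

Mean z̄ = (40 + 45 + 41 + 46 + 46 + 43)/6 = 43.5000
Deviations: -3.5000, 1.5000, -2.5000, 2.5000, 2.5000, -0.5000
Σ_{t=1}^{4}(z_t−z̄)(z_{t+2}−z̄) = 5.0000
γ_2 = 5.0000 / 6 = 0.833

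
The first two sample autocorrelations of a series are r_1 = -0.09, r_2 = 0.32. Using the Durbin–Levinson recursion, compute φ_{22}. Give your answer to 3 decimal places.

0.314

φ_{22} = (r_2 − r_1²) / (1 − r_1²)
r_1² = (-0.09)² = 0.0081
Numerator = 0.32 − 0.0081 = 0.3119; denominator = 1 − 0.0081 = 0.9919
φ_{22} = 0.3119 / 0.9919 = 0.314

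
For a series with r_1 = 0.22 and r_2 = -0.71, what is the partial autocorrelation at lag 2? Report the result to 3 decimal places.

-0.797

φ_{22} = (r_2 − r_1²) / (1 − r_1²)
r_1² = (0.22)² = 0.0484
Numerator = -0.71 − 0.0484 = -0.7584; denominator = 1 − 0.0484 = 0.9516
φ_{22} = -0.7584 / 0.9516 = -0.797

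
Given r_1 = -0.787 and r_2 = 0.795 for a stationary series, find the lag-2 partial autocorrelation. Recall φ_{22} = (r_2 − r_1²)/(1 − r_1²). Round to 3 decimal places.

0.461

φ_{22} = (r_2 − r_1²) / (1 − r_1²)
r_1² = (-0.787)² = 0.619369
Numerator = 0.795 − 0.6194 = 0.1756; denominator = 1 − 0.6194 = 0.3806
φ_{22} = 0.1756 / 0.3806 = 0.461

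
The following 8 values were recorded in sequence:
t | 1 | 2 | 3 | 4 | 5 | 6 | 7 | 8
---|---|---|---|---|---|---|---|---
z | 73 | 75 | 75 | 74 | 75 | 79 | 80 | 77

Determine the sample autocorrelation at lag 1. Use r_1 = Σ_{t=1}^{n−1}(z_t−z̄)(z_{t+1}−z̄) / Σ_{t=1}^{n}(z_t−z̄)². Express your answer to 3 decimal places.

Mean z̄ = (73 + 75 + 75 + 74 + 75 + 79 + 80 + 77)/8 = 76.0000
Σ(z_t−z̄)(z_{t+1}−z̄) = (3.0000) + (1.0000) + (2.0000) + (2.0000) + (-3.0000) + (12.0000) + (4.0000) = 21.0000
Denominator Σ(z_t−z̄)² = 42.0000
r_1 = 21.0000 / 42.0000 = 0.500

0.500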